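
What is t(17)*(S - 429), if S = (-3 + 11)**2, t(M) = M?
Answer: -6205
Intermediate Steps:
S = 64 (S = 8**2 = 64)
t(17)*(S - 429) = 17*(64 - 429) = 17*(-365) = -6205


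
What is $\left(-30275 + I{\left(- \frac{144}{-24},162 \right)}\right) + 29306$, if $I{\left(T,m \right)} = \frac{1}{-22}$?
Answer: $- \frac{21319}{22} \approx -969.04$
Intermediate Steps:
$I{\left(T,m \right)} = - \frac{1}{22}$
$\left(-30275 + I{\left(- \frac{144}{-24},162 \right)}\right) + 29306 = \left(-30275 - \frac{1}{22}\right) + 29306 = - \frac{666051}{22} + 29306 = - \frac{21319}{22}$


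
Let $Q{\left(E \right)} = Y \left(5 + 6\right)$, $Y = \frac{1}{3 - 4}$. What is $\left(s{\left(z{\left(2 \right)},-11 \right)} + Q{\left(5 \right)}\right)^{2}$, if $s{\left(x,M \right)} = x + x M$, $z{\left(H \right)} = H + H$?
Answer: $2601$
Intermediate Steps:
$z{\left(H \right)} = 2 H$
$Y = -1$ ($Y = \frac{1}{-1} = -1$)
$s{\left(x,M \right)} = x + M x$
$Q{\left(E \right)} = -11$ ($Q{\left(E \right)} = - (5 + 6) = \left(-1\right) 11 = -11$)
$\left(s{\left(z{\left(2 \right)},-11 \right)} + Q{\left(5 \right)}\right)^{2} = \left(2 \cdot 2 \left(1 - 11\right) - 11\right)^{2} = \left(4 \left(-10\right) - 11\right)^{2} = \left(-40 - 11\right)^{2} = \left(-51\right)^{2} = 2601$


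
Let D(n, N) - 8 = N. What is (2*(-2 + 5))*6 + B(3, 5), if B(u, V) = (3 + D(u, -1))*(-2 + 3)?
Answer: 46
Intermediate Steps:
D(n, N) = 8 + N
B(u, V) = 10 (B(u, V) = (3 + (8 - 1))*(-2 + 3) = (3 + 7)*1 = 10*1 = 10)
(2*(-2 + 5))*6 + B(3, 5) = (2*(-2 + 5))*6 + 10 = (2*3)*6 + 10 = 6*6 + 10 = 36 + 10 = 46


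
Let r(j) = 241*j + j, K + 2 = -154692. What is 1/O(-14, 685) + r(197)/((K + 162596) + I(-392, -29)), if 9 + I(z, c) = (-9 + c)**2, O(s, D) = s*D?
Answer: 457184323/89541830 ≈ 5.1058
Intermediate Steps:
O(s, D) = D*s
K = -154694 (K = -2 - 154692 = -154694)
I(z, c) = -9 + (-9 + c)**2
r(j) = 242*j
1/O(-14, 685) + r(197)/((K + 162596) + I(-392, -29)) = 1/(685*(-14)) + (242*197)/((-154694 + 162596) + (-9 + (-9 - 29)**2)) = 1/(-9590) + 47674/(7902 + (-9 + (-38)**2)) = -1/9590 + 47674/(7902 + (-9 + 1444)) = -1/9590 + 47674/(7902 + 1435) = -1/9590 + 47674/9337 = 457184323/89541830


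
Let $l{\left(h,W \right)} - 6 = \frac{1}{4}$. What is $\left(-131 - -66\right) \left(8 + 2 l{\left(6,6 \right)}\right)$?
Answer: $- \frac{2665}{2} \approx -1332.5$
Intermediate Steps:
$l{\left(h,W \right)} = \frac{25}{4}$ ($l{\left(h,W \right)} = 6 + \frac{1}{4} = \frac{25}{4}$)
$\left(-131 - -66\right) \left(8 + 2 l{\left(6,6 \right)}\right) = \left(-131 - -66\right) \left(8 + 2 \cdot \frac{25}{4}\right) = \left(-131 + 66\right) \left(8 + \frac{25}{2}\right) = \left(-65\right) \frac{41}{2} = - \frac{2665}{2}$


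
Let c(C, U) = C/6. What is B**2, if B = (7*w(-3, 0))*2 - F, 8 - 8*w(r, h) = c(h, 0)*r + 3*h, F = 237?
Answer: 49729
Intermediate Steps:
c(C, U) = C/6 (c(C, U) = C*(1/6) = C/6)
w(r, h) = 1 - 3*h/8 - h*r/48 (w(r, h) = 1 - ((h/6)*r + 3*h)/8 = 1 - (h*r/6 + 3*h)/8 = 1 - (3*h + h*r/6)/8 = 1 + (-3*h/8 - h*r/48) = 1 - 3*h/8 - h*r/48)
B = -223 (B = (7*(1 - 3/8*0 - 1/48*0*(-3)))*2 - 1*237 = (7*(1 + 0 + 0))*2 - 237 = (7*1)*2 - 237 = 7*2 - 237 = 14 - 237 = -223)
B**2 = (-223)**2 = 49729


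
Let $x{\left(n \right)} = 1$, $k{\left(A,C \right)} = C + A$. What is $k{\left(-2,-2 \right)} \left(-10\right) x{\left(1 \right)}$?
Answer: $40$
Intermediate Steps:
$k{\left(A,C \right)} = A + C$
$k{\left(-2,-2 \right)} \left(-10\right) x{\left(1 \right)} = \left(-2 - 2\right) \left(-10\right) 1 = \left(-4\right) \left(-10\right) 1 = 40 \cdot 1 = 40$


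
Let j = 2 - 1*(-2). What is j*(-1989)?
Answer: -7956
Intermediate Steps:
j = 4 (j = 2 + 2 = 4)
j*(-1989) = 4*(-1989) = -7956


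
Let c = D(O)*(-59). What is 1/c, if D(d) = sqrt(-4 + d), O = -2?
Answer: I*sqrt(6)/354 ≈ 0.0069195*I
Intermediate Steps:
c = -59*I*sqrt(6) (c = sqrt(-4 - 2)*(-59) = sqrt(-6)*(-59) = (I*sqrt(6))*(-59) = -59*I*sqrt(6) ≈ -144.52*I)
1/c = 1/(-59*I*sqrt(6)) = I*sqrt(6)/354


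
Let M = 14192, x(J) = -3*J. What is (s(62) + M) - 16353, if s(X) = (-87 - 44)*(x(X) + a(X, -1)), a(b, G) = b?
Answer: 14083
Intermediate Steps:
s(X) = 262*X (s(X) = (-87 - 44)*(-3*X + X) = -(-262)*X = 262*X)
(s(62) + M) - 16353 = (262*62 + 14192) - 16353 = (16244 + 14192) - 16353 = 30436 - 16353 = 14083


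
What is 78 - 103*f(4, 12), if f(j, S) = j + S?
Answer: -1570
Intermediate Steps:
f(j, S) = S + j
78 - 103*f(4, 12) = 78 - 103*(12 + 4) = 78 - 103*16 = 78 - 1648 = -1570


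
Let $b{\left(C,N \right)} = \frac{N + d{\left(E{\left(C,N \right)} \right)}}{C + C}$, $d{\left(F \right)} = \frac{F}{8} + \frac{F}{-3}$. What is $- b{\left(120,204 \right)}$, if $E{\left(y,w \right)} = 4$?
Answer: $- \frac{1219}{1440} \approx -0.84653$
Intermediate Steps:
$d{\left(F \right)} = - \frac{5 F}{24}$ ($d{\left(F \right)} = F \frac{1}{8} + F \left(- \frac{1}{3}\right) = \frac{F}{8} - \frac{F}{3} = - \frac{5 F}{24}$)
$b{\left(C,N \right)} = \frac{- \frac{5}{6} + N}{2 C}$ ($b{\left(C,N \right)} = \frac{N - \frac{5}{6}}{C + C} = \frac{N - \frac{5}{6}}{2 C} = \left(- \frac{5}{6} + N\right) \frac{1}{2 C} = \frac{- \frac{5}{6} + N}{2 C}$)
$- b{\left(120,204 \right)} = - \frac{-5 + 6 \cdot 204}{12 \cdot 120} = - \frac{-5 + 1224}{12 \cdot 120} = - \frac{1219}{12 \cdot 120} = \left(-1\right) \frac{1219}{1440} = - \frac{1219}{1440}$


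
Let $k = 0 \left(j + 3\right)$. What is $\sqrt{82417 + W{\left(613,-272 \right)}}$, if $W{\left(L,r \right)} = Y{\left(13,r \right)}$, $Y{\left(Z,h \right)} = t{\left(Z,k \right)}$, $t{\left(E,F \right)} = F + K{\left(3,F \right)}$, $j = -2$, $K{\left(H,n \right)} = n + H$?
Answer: $2 \sqrt{20605} \approx 287.09$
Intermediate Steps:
$K{\left(H,n \right)} = H + n$
$k = 0$ ($k = 0 \left(-2 + 3\right) = 0 \cdot 1 = 0$)
$t{\left(E,F \right)} = 3 + 2 F$ ($t{\left(E,F \right)} = F + \left(3 + F\right) = 3 + 2 F$)
$Y{\left(Z,h \right)} = 3$ ($Y{\left(Z,h \right)} = 3 + 2 \cdot 0 = 3 + 0 = 3$)
$W{\left(L,r \right)} = 3$
$\sqrt{82417 + W{\left(613,-272 \right)}} = \sqrt{82417 + 3} = \sqrt{82420} = 2 \sqrt{20605}$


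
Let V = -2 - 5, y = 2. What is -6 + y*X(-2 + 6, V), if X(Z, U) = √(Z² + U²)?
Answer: -6 + 2*√65 ≈ 10.125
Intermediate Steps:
V = -7
X(Z, U) = √(U² + Z²)
-6 + y*X(-2 + 6, V) = -6 + 2*√((-7)² + (-2 + 6)²) = -6 + 2*√(49 + 4²) = -6 + 2*√(49 + 16) = -6 + 2*√65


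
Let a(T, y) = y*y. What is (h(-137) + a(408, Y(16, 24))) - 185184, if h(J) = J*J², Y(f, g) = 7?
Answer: -2756488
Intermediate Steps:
a(T, y) = y²
h(J) = J³
(h(-137) + a(408, Y(16, 24))) - 185184 = ((-137)³ + 7²) - 185184 = (-2571353 + 49) - 185184 = -2571304 - 185184 = -2756488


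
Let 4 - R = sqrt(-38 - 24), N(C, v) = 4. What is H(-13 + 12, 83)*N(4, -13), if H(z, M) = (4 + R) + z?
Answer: 28 - 4*I*sqrt(62) ≈ 28.0 - 31.496*I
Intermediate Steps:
R = 4 - I*sqrt(62) (R = 4 - sqrt(-38 - 24) = 4 - sqrt(-62) = 4 - I*sqrt(62) ≈ 4.0 - 7.874*I)
H(z, M) = 8 + z - I*sqrt(62) (H(z, M) = (4 + (4 - I*sqrt(62))) + z = (8 - I*sqrt(62)) + z = 8 + z - I*sqrt(62))
H(-13 + 12, 83)*N(4, -13) = (8 + (-13 + 12) - I*sqrt(62))*4 = (8 - 1 - I*sqrt(62))*4 = (7 - I*sqrt(62))*4 = 28 - 4*I*sqrt(62)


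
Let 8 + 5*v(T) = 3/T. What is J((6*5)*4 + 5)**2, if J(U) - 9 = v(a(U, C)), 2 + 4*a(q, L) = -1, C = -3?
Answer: 1089/25 ≈ 43.560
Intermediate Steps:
a(q, L) = -3/4 (a(q, L) = -1/2 + (1/4)*(-1) = -1/2 - 1/4 = -3/4)
v(T) = -8/5 + 3/(5*T) (v(T) = -8/5 + (3/T)/5 = -8/5 + 3/(5*T))
J(U) = 33/5 (J(U) = 9 + (3 - 8*(-3/4))/(5*(-3/4)) = 9 + (1/5)*(-4/3)*(3 + 6) = 9 + (1/5)*(-4/3)*9 = 9 - 12/5 = 33/5)
J((6*5)*4 + 5)**2 = (33/5)**2 = 1089/25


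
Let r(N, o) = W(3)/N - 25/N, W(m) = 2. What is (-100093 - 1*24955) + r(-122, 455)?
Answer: -15255833/122 ≈ -1.2505e+5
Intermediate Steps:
r(N, o) = -23/N (r(N, o) = 2/N - 25/N = -23/N)
(-100093 - 1*24955) + r(-122, 455) = (-100093 - 1*24955) - 23/(-122) = (-100093 - 24955) - 23*(-1/122) = -125048 + 23/122 = -15255833/122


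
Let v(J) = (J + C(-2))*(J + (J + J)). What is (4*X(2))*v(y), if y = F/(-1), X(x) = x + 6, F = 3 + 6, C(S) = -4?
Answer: 11232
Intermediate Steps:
F = 9
X(x) = 6 + x
y = -9 (y = 9/(-1) = 9*(-1) = -9)
v(J) = 3*J*(-4 + J) (v(J) = (J - 4)*(J + (J + J)) = (-4 + J)*(J + 2*J) = (-4 + J)*(3*J) = 3*J*(-4 + J))
(4*X(2))*v(y) = (4*(6 + 2))*(3*(-9)*(-4 - 9)) = (4*8)*(3*(-9)*(-13)) = 32*351 = 11232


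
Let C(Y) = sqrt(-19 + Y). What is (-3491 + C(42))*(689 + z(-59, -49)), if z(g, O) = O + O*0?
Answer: -2234240 + 640*sqrt(23) ≈ -2.2312e+6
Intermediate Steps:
z(g, O) = O (z(g, O) = O + 0 = O)
(-3491 + C(42))*(689 + z(-59, -49)) = (-3491 + sqrt(-19 + 42))*(689 - 49) = (-3491 + sqrt(23))*640 = -2234240 + 640*sqrt(23)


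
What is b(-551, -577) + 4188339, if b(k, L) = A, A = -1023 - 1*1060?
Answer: 4186256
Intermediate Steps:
A = -2083 (A = -1023 - 1060 = -2083)
b(k, L) = -2083
b(-551, -577) + 4188339 = -2083 + 4188339 = 4186256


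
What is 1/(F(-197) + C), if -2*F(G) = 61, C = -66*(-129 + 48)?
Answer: 2/10631 ≈ 0.00018813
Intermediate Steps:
C = 5346 (C = -66*(-81) = 5346)
F(G) = -61/2 (F(G) = -1/2*61 = -61/2)
1/(F(-197) + C) = 1/(-61/2 + 5346) = 1/(10631/2) = 2/10631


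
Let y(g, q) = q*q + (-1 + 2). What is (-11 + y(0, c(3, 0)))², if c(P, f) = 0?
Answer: 100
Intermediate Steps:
y(g, q) = 1 + q² (y(g, q) = q² + 1 = 1 + q²)
(-11 + y(0, c(3, 0)))² = (-11 + (1 + 0²))² = (-11 + (1 + 0))² = (-11 + 1)² = (-10)² = 100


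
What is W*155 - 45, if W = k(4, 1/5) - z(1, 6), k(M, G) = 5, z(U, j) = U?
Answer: 575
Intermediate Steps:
W = 4 (W = 5 - 1*1 = 5 - 1 = 4)
W*155 - 45 = 4*155 - 45 = 620 - 45 = 575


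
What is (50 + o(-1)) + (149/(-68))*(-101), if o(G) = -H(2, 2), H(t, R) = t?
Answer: 18313/68 ≈ 269.31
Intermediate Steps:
o(G) = -2 (o(G) = -1*2 = -2)
(50 + o(-1)) + (149/(-68))*(-101) = (50 - 2) + (149/(-68))*(-101) = 48 + (149*(-1/68))*(-101) = 48 - 149/68*(-101) = 48 + 15049/68 = 18313/68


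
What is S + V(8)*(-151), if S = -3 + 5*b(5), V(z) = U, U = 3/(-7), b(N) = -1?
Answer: 397/7 ≈ 56.714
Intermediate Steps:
U = -3/7 (U = 3*(-⅐) = -3/7 ≈ -0.42857)
V(z) = -3/7
S = -8 (S = -3 + 5*(-1) = -3 - 5 = -8)
S + V(8)*(-151) = -8 - 3/7*(-151) = -8 + 453/7 = 397/7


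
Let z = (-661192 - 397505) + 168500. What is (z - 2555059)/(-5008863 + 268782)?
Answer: 3445256/4740081 ≈ 0.72684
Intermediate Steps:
z = -890197 (z = -1058697 + 168500 = -890197)
(z - 2555059)/(-5008863 + 268782) = (-890197 - 2555059)/(-5008863 + 268782) = -3445256/(-4740081) = -3445256*(-1/4740081) = 3445256/4740081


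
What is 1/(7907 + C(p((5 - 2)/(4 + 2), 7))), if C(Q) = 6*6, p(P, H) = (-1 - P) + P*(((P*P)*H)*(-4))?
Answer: 1/7943 ≈ 0.00012590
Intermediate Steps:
p(P, H) = -1 - P - 4*H*P³ (p(P, H) = (-1 - P) + P*((P²*H)*(-4)) = (-1 - P) + P*((H*P²)*(-4)) = (-1 - P) + P*(-4*H*P²) = (-1 - P) - 4*H*P³ = -1 - P - 4*H*P³)
C(Q) = 36
1/(7907 + C(p((5 - 2)/(4 + 2), 7))) = 1/(7907 + 36) = 1/7943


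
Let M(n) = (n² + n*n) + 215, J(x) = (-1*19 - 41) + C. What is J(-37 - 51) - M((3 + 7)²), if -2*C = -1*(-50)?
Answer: -20300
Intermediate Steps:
C = -25 (C = -(-1)*(-50)/2 = -½*50 = -25)
J(x) = -85 (J(x) = (-1*19 - 41) - 25 = (-19 - 41) - 25 = -60 - 25 = -85)
M(n) = 215 + 2*n² (M(n) = (n² + n²) + 215 = 2*n² + 215 = 215 + 2*n²)
J(-37 - 51) - M((3 + 7)²) = -85 - (215 + 2*((3 + 7)²)²) = -85 - (215 + 2*(10²)²) = -85 - (215 + 2*100²) = -85 - (215 + 2*10000) = -85 - (215 + 20000) = -85 - 1*20215 = -85 - 20215 = -20300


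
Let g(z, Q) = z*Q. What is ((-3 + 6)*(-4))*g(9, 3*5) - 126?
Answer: -1746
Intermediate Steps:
g(z, Q) = Q*z
((-3 + 6)*(-4))*g(9, 3*5) - 126 = ((-3 + 6)*(-4))*((3*5)*9) - 126 = (3*(-4))*(15*9) - 126 = -12*135 - 126 = -1620 - 126 = -1746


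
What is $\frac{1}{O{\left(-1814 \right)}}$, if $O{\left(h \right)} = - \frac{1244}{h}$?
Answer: $\frac{907}{622} \approx 1.4582$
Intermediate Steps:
$\frac{1}{O{\left(-1814 \right)}} = \frac{1}{\left(-1244\right) \frac{1}{-1814}} = \frac{1}{\left(-1244\right) \left(- \frac{1}{1814}\right)} = \frac{1}{\frac{622}{907}} = \frac{907}{622}$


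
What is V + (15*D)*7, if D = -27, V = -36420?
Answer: -39255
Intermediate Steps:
V + (15*D)*7 = -36420 + (15*(-27))*7 = -36420 - 405*7 = -36420 - 2835 = -39255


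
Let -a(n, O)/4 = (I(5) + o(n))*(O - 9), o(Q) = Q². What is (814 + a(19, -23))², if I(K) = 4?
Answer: 2259481156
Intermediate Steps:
a(n, O) = -4*(-9 + O)*(4 + n²) (a(n, O) = -4*(4 + n²)*(O - 9) = -4*(4 + n²)*(-9 + O) = -4*(-9 + O)*(4 + n²))
(814 + a(19, -23))² = (814 + (144 - 16*(-23) + 36*19² - 4*(-23)*19²))² = (814 + (144 + 368 + 36*361 - 4*(-23)*361))² = (814 + (144 + 368 + 12996 + 33212))² = (814 + 46720)² = 47534² = 2259481156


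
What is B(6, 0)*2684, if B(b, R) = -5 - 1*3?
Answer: -21472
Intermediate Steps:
B(b, R) = -8 (B(b, R) = -5 - 3 = -8)
B(6, 0)*2684 = -8*2684 = -21472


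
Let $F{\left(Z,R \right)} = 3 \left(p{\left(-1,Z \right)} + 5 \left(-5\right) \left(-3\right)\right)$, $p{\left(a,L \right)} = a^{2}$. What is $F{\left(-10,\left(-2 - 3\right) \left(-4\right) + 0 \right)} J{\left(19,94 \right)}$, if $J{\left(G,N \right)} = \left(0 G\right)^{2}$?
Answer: $0$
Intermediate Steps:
$J{\left(G,N \right)} = 0$ ($J{\left(G,N \right)} = 0^{2} = 0$)
$F{\left(Z,R \right)} = 228$ ($F{\left(Z,R \right)} = 3 \left(\left(-1\right)^{2} + 5 \left(-5\right) \left(-3\right)\right) = 3 \left(1 - -75\right) = 3 \left(1 + 75\right) = 3 \cdot 76 = 228$)
$F{\left(-10,\left(-2 - 3\right) \left(-4\right) + 0 \right)} J{\left(19,94 \right)} = 228 \cdot 0 = 0$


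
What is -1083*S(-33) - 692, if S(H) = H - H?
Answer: -692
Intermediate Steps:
S(H) = 0
-1083*S(-33) - 692 = -1083*0 - 692 = 0 - 692 = -692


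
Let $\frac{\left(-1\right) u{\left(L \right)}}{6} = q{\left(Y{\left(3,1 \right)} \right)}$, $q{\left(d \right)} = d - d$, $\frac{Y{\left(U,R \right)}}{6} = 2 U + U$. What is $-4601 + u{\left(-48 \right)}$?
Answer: $-4601$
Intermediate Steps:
$Y{\left(U,R \right)} = 18 U$ ($Y{\left(U,R \right)} = 6 \left(2 U + U\right) = 6 \cdot 3 U = 18 U$)
$q{\left(d \right)} = 0$
$u{\left(L \right)} = 0$ ($u{\left(L \right)} = \left(-6\right) 0 = 0$)
$-4601 + u{\left(-48 \right)} = -4601 + 0 = -4601$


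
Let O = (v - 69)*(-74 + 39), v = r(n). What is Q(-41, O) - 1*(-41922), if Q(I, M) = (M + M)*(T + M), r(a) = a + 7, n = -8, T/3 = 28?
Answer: 12458522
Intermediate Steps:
T = 84 (T = 3*28 = 84)
r(a) = 7 + a
v = -1 (v = 7 - 8 = -1)
O = 2450 (O = (-1 - 69)*(-74 + 39) = -70*(-35) = 2450)
Q(I, M) = 2*M*(84 + M) (Q(I, M) = (M + M)*(84 + M) = (2*M)*(84 + M) = 2*M*(84 + M))
Q(-41, O) - 1*(-41922) = 2*2450*(84 + 2450) - 1*(-41922) = 2*2450*2534 + 41922 = 12416600 + 41922 = 12458522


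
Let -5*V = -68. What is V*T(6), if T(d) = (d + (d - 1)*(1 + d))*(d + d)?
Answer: 33456/5 ≈ 6691.2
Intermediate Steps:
T(d) = 2*d*(d + (1 + d)*(-1 + d)) (T(d) = (d + (-1 + d)*(1 + d))*(2*d) = (d + (1 + d)*(-1 + d))*(2*d) = 2*d*(d + (1 + d)*(-1 + d)))
V = 68/5 (V = -⅕*(-68) = 68/5 ≈ 13.600)
V*T(6) = 68*(2*6*(-1 + 6 + 6²))/5 = 68*(2*6*(-1 + 6 + 36))/5 = 68*(2*6*41)/5 = (68/5)*492 = 33456/5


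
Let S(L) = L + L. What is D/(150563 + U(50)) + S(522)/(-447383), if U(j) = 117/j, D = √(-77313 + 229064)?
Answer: -36/15427 + 50*√151751/7528267 ≈ 0.00025369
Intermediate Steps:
D = √151751 ≈ 389.55
S(L) = 2*L
D/(150563 + U(50)) + S(522)/(-447383) = √151751/(150563 + 117/50) + (2*522)/(-447383) = √151751/(150563 + 117*(1/50)) + 1044*(-1/447383) = √151751/(150563 + 117/50) - 36/15427 = √151751/(7528267/50) - 36/15427 = √151751*(50/7528267) - 36/15427 = 50*√151751/7528267 - 36/15427 = -36/15427 + 50*√151751/7528267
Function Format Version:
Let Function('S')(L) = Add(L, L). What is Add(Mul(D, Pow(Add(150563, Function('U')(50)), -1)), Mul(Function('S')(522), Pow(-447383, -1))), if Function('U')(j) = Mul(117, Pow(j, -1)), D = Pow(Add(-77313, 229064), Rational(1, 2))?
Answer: Add(Rational(-36, 15427), Mul(Rational(50, 7528267), Pow(151751, Rational(1, 2)))) ≈ 0.00025369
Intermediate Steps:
D = Pow(151751, Rational(1, 2)) ≈ 389.55
Function('S')(L) = Mul(2, L)
Add(Mul(D, Pow(Add(150563, Function('U')(50)), -1)), Mul(Function('S')(522), Pow(-447383, -1))) = Add(Mul(Pow(151751, Rational(1, 2)), Pow(Add(150563, Mul(117, Pow(50, -1))), -1)), Mul(Mul(2, 522), Pow(-447383, -1))) = Add(Mul(Pow(151751, Rational(1, 2)), Pow(Add(150563, Mul(117, Rational(1, 50))), -1)), Mul(1044, Rational(-1, 447383))) = Add(Mul(Pow(151751, Rational(1, 2)), Pow(Add(150563, Rational(117, 50)), -1)), Rational(-36, 15427)) = Add(Mul(Pow(151751, Rational(1, 2)), Pow(Rational(7528267, 50), -1)), Rational(-36, 15427)) = Add(Mul(Pow(151751, Rational(1, 2)), Rational(50, 7528267)), Rational(-36, 15427)) = Add(Mul(Rational(50, 7528267), Pow(151751, Rational(1, 2))), Rational(-36, 15427)) = Add(Rational(-36, 15427), Mul(Rational(50, 7528267), Pow(151751, Rational(1, 2))))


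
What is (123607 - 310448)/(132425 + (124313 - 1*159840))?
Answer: -186841/96898 ≈ -1.9282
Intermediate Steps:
(123607 - 310448)/(132425 + (124313 - 1*159840)) = -186841/(132425 + (124313 - 159840)) = -186841/(132425 - 35527) = -186841/96898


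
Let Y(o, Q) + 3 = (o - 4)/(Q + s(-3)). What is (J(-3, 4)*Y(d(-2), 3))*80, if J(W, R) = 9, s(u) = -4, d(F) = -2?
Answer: 2160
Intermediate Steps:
Y(o, Q) = -3 + (-4 + o)/(-4 + Q) (Y(o, Q) = -3 + (o - 4)/(Q - 4) = -3 + (-4 + o)/(-4 + Q))
(J(-3, 4)*Y(d(-2), 3))*80 = (9*((8 - 2 - 3*3)/(-4 + 3)))*80 = (9*((8 - 2 - 9)/(-1)))*80 = (9*(-1*(-3)))*80 = (9*3)*80 = 27*80 = 2160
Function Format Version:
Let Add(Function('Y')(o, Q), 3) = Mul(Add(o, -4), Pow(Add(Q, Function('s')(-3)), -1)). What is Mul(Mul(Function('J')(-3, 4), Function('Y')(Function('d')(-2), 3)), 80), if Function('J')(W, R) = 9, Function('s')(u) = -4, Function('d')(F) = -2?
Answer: 2160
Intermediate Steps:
Function('Y')(o, Q) = Add(-3, Mul(Pow(Add(-4, Q), -1), Add(-4, o))) (Function('Y')(o, Q) = Add(-3, Mul(Add(o, -4), Pow(Add(Q, -4), -1))) = Add(-3, Mul(Add(-4, o), Pow(Add(-4, Q), -1))) = Add(-3, Mul(Pow(Add(-4, Q), -1), Add(-4, o))))
Mul(Mul(Function('J')(-3, 4), Function('Y')(Function('d')(-2), 3)), 80) = Mul(Mul(9, Mul(Pow(Add(-4, 3), -1), Add(8, -2, Mul(-3, 3)))), 80) = Mul(Mul(9, Mul(Pow(-1, -1), Add(8, -2, -9))), 80) = Mul(Mul(9, Mul(-1, -3)), 80) = Mul(Mul(9, 3), 80) = Mul(27, 80) = 2160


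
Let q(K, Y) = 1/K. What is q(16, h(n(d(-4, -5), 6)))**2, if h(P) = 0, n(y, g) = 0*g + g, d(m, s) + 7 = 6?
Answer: 1/256 ≈ 0.0039063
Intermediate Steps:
d(m, s) = -1 (d(m, s) = -7 + 6 = -1)
n(y, g) = g (n(y, g) = 0 + g = g)
q(16, h(n(d(-4, -5), 6)))**2 = (1/16)**2 = 1/256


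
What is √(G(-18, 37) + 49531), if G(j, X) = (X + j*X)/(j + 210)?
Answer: √28527969/24 ≈ 222.55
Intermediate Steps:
G(j, X) = (X + X*j)/(210 + j)
√(G(-18, 37) + 49531) = √(37*(1 - 18)/(210 - 18) + 49531) = √(37*(-17)/192 + 49531) = √(37*(1/192)*(-17) + 49531) = √(-629/192 + 49531) = √(9509323/192) = √28527969/24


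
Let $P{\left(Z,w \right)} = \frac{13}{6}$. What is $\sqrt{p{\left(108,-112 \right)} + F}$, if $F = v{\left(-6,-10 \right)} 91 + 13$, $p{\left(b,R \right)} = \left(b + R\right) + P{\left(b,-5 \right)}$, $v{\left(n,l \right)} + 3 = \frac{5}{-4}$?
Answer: $\frac{i \sqrt{13521}}{6} \approx 19.38 i$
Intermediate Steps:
$P{\left(Z,w \right)} = \frac{13}{6}$ ($P{\left(Z,w \right)} = 13 \cdot \frac{1}{6} = \frac{13}{6}$)
$v{\left(n,l \right)} = - \frac{17}{4}$ ($v{\left(n,l \right)} = -3 + \frac{5}{-4} = -3 + 5 \left(- \frac{1}{4}\right) = -3 - \frac{5}{4} = - \frac{17}{4}$)
$p{\left(b,R \right)} = \frac{13}{6} + R + b$ ($p{\left(b,R \right)} = \left(b + R\right) + \frac{13}{6} = \left(R + b\right) + \frac{13}{6} = \frac{13}{6} + R + b$)
$F = - \frac{1495}{4}$ ($F = \left(- \frac{17}{4}\right) 91 + 13 = - \frac{1547}{4} + 13 = - \frac{1495}{4} \approx -373.75$)
$\sqrt{p{\left(108,-112 \right)} + F} = \sqrt{\left(\frac{13}{6} - 112 + 108\right) - \frac{1495}{4}} = \sqrt{- \frac{11}{6} - \frac{1495}{4}} = \sqrt{- \frac{4507}{12}} = \frac{i \sqrt{13521}}{6}$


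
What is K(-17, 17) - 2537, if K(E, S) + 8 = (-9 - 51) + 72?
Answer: -2533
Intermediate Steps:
K(E, S) = 4 (K(E, S) = -8 + ((-9 - 51) + 72) = -8 + (-60 + 72) = -8 + 12 = 4)
K(-17, 17) - 2537 = 4 - 2537 = -2533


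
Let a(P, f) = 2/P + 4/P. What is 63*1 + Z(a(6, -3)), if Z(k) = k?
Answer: 64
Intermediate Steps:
a(P, f) = 6/P
63*1 + Z(a(6, -3)) = 63*1 + 6/6 = 63 + 6*(⅙) = 63 + 1 = 64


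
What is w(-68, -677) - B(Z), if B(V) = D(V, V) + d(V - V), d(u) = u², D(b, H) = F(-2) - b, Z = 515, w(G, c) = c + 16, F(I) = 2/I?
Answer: -145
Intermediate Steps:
w(G, c) = 16 + c
D(b, H) = -1 - b (D(b, H) = 2/(-2) - b = 2*(-½) - b = -1 - b)
B(V) = -1 - V (B(V) = (-1 - V) + (V - V)² = (-1 - V) + 0² = (-1 - V) + 0 = -1 - V)
w(-68, -677) - B(Z) = (16 - 677) - (-1 - 1*515) = -661 - (-1 - 515) = -661 - 1*(-516) = -661 + 516 = -145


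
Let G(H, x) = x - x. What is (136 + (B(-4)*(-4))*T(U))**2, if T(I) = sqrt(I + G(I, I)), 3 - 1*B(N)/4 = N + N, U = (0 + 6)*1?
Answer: 204352 - 47872*sqrt(6) ≈ 87090.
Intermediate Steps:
U = 6 (U = 6*1 = 6)
B(N) = 12 - 8*N (B(N) = 12 - 4*(N + N) = 12 - 8*N)
G(H, x) = 0
T(I) = sqrt(I) (T(I) = sqrt(I + 0) = sqrt(I))
(136 + (B(-4)*(-4))*T(U))**2 = (136 + ((12 - 8*(-4))*(-4))*sqrt(6))**2 = (136 + ((12 + 32)*(-4))*sqrt(6))**2 = (136 + (44*(-4))*sqrt(6))**2 = (136 - 176*sqrt(6))**2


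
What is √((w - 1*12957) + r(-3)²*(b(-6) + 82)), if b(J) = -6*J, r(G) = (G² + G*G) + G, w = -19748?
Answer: I*√6155 ≈ 78.454*I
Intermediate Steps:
r(G) = G + 2*G² (r(G) = (G² + G²) + G = 2*G² + G = G + 2*G²)
√((w - 1*12957) + r(-3)²*(b(-6) + 82)) = √((-19748 - 1*12957) + (-3*(1 + 2*(-3)))²*(-6*(-6) + 82)) = √((-19748 - 12957) + (-3*(1 - 6))²*(36 + 82)) = √(-32705 + (-3*(-5))²*118) = √(-32705 + 15²*118) = √(-32705 + 225*118) = √(-32705 + 26550) = √(-6155) = I*√6155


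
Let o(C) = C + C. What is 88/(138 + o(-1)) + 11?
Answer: 198/17 ≈ 11.647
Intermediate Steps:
o(C) = 2*C
88/(138 + o(-1)) + 11 = 88/(138 + 2*(-1)) + 11 = 88/(138 - 2) + 11 = 88/136 + 11 = 88*(1/136) + 11 = 11/17 + 11 = 198/17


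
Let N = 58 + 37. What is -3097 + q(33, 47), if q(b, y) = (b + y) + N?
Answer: -2922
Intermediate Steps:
N = 95
q(b, y) = 95 + b + y (q(b, y) = (b + y) + 95 = 95 + b + y)
-3097 + q(33, 47) = -3097 + (95 + 33 + 47) = -3097 + 175 = -2922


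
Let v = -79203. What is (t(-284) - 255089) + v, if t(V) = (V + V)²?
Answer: -11668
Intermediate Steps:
t(V) = 4*V² (t(V) = (2*V)² = 4*V²)
(t(-284) - 255089) + v = (4*(-284)² - 255089) - 79203 = (4*80656 - 255089) - 79203 = (322624 - 255089) - 79203 = 67535 - 79203 = -11668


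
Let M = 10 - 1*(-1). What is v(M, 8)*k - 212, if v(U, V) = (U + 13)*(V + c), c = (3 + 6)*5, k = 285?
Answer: 362308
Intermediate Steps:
c = 45 (c = 9*5 = 45)
M = 11 (M = 10 + 1 = 11)
v(U, V) = (13 + U)*(45 + V) (v(U, V) = (U + 13)*(V + 45) = (13 + U)*(45 + V))
v(M, 8)*k - 212 = (585 + 13*8 + 45*11 + 11*8)*285 - 212 = (585 + 104 + 495 + 88)*285 - 212 = 1272*285 - 212 = 362520 - 212 = 362308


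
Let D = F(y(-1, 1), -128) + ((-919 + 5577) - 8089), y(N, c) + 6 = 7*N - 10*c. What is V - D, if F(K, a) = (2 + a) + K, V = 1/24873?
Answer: 89045341/24873 ≈ 3580.0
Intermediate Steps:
V = 1/24873 ≈ 4.0204e-5
y(N, c) = -6 - 10*c + 7*N (y(N, c) = -6 + (7*N - 10*c) = -6 + (-10*c + 7*N) = -6 - 10*c + 7*N)
F(K, a) = 2 + K + a
D = -3580 (D = (2 + (-6 - 10*1 + 7*(-1)) - 128) + ((-919 + 5577) - 8089) = (2 + (-6 - 10 - 7) - 128) + (4658 - 8089) = (2 - 23 - 128) - 3431 = -149 - 3431 = -3580)
V - D = 1/24873 - 1*(-3580) = 1/24873 + 3580 = 89045341/24873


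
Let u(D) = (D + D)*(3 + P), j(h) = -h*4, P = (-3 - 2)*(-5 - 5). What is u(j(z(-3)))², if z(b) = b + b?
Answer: 6471936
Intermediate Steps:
z(b) = 2*b
P = 50 (P = -5*(-10) = 50)
j(h) = -4*h
u(D) = 106*D (u(D) = (D + D)*(3 + 50) = (2*D)*53 = 106*D)
u(j(z(-3)))² = (106*(-8*(-3)))² = (106*(-4*(-6)))² = (106*24)² = 2544² = 6471936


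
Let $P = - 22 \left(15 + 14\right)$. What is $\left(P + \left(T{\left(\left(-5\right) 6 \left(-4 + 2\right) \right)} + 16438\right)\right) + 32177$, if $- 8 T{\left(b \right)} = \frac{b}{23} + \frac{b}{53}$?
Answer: $\frac{58483393}{1219} \approx 47977.0$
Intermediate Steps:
$P = -638$ ($P = \left(-22\right) 29 = -638$)
$T{\left(b \right)} = - \frac{19 b}{2438}$ ($T{\left(b \right)} = - \frac{\frac{b}{23} + \frac{b}{53}}{8} = - \frac{\frac{76}{1219} b}{8} = - \frac{19 b}{2438}$)
$\left(P + \left(T{\left(\left(-5\right) 6 \left(-4 + 2\right) \right)} + 16438\right)\right) + 32177 = \left(-638 + \left(- \frac{19 \left(-5\right) 6 \left(-4 + 2\right)}{2438} + 16438\right)\right) + 32177 = \left(-638 + \left(- \frac{19 \left(\left(-30\right) \left(-2\right)\right)}{2438} + 16438\right)\right) + 32177 = \left(-638 + \left(\left(- \frac{19}{2438}\right) 60 + 16438\right)\right) + 32177 = \left(-638 + \left(- \frac{570}{1219} + 16438\right)\right) + 32177 = \left(-638 + \frac{20037352}{1219}\right) + 32177 = \frac{19259630}{1219} + 32177 = \frac{58483393}{1219}$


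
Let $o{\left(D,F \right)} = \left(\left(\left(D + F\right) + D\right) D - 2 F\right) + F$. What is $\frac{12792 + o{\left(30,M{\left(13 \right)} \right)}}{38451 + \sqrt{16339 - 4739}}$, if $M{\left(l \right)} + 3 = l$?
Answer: $\frac{572227782}{1478467801} - \frac{297640 \sqrt{29}}{1478467801} \approx 0.38596$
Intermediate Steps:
$M{\left(l \right)} = -3 + l$
$o{\left(D,F \right)} = - F + D \left(F + 2 D\right)$ ($o{\left(D,F \right)} = \left(\left(F + 2 D\right) D - 2 F\right) + F = \left(D \left(F + 2 D\right) - 2 F\right) + F = \left(- 2 F + D \left(F + 2 D\right)\right) + F = - F + D \left(F + 2 D\right)$)
$\frac{12792 + o{\left(30,M{\left(13 \right)} \right)}}{38451 + \sqrt{16339 - 4739}} = \frac{12792 + \left(- (-3 + 13) + 2 \cdot 30^{2} + 30 \left(-3 + 13\right)\right)}{38451 + \sqrt{16339 - 4739}} = \frac{12792 + \left(\left(-1\right) 10 + 2 \cdot 900 + 30 \cdot 10\right)}{38451 + \sqrt{11600}} = \frac{12792 + \left(-10 + 1800 + 300\right)}{38451 + 20 \sqrt{29}} = \frac{12792 + 2090}{38451 + 20 \sqrt{29}} = \frac{14882}{38451 + 20 \sqrt{29}}$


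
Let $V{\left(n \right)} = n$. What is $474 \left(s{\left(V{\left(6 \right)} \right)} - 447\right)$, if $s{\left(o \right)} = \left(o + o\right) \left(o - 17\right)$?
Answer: $-274446$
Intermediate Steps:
$s{\left(o \right)} = 2 o \left(-17 + o\right)$
$474 \left(s{\left(V{\left(6 \right)} \right)} - 447\right) = 474 \left(2 \cdot 6 \left(-17 + 6\right) - 447\right) = 474 \left(2 \cdot 6 \left(-11\right) - 447\right) = 474 \left(-132 - 447\right) = 474 \left(-579\right) = -274446$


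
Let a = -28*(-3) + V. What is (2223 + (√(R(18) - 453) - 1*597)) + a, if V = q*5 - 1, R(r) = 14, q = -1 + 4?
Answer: 1724 + I*√439 ≈ 1724.0 + 20.952*I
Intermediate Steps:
q = 3
V = 14 (V = 3*5 - 1 = 15 - 1 = 14)
a = 98 (a = -28*(-3) + 14 = 84 + 14 = 98)
(2223 + (√(R(18) - 453) - 1*597)) + a = (2223 + (√(14 - 453) - 1*597)) + 98 = (2223 + (√(-439) - 597)) + 98 = (2223 + (I*√439 - 597)) + 98 = (2223 + (-597 + I*√439)) + 98 = (1626 + I*√439) + 98 = 1724 + I*√439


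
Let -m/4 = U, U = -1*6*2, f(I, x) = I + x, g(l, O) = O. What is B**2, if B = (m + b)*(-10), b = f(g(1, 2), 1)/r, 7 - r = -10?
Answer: 67076100/289 ≈ 2.3210e+5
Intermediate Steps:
r = 17 (r = 7 - 1*(-10) = 7 + 10 = 17)
b = 3/17 (b = (2 + 1)/17 = 3*(1/17) = 3/17 ≈ 0.17647)
U = -12 (U = -6*2 = -12)
m = 48 (m = -4*(-12) = 48)
B = -8190/17 (B = (48 + 3/17)*(-10) = (819/17)*(-10) = -8190/17 ≈ -481.76)
B**2 = (-8190/17)**2 = 67076100/289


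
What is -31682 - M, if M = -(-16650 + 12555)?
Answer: -35777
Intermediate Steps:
M = 4095 (M = -1*(-4095) = 4095)
-31682 - M = -31682 - 1*4095 = -31682 - 4095 = -35777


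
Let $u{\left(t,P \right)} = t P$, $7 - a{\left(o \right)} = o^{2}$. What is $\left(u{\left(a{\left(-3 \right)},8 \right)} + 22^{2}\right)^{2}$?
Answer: $219024$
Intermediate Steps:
$a{\left(o \right)} = 7 - o^{2}$
$u{\left(t,P \right)} = P t$
$\left(u{\left(a{\left(-3 \right)},8 \right)} + 22^{2}\right)^{2} = \left(8 \left(7 - \left(-3\right)^{2}\right) + 22^{2}\right)^{2} = \left(8 \left(7 - 9\right) + 484\right)^{2} = \left(8 \left(-2\right) + 484\right)^{2} = \left(-16 + 484\right)^{2} = 468^{2} = 219024$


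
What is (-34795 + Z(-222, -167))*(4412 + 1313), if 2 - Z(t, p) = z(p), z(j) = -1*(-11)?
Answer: -199252900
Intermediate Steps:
z(j) = 11
Z(t, p) = -9 (Z(t, p) = 2 - 1*11 = 2 - 11 = -9)
(-34795 + Z(-222, -167))*(4412 + 1313) = (-34795 - 9)*(4412 + 1313) = -34804*5725 = -199252900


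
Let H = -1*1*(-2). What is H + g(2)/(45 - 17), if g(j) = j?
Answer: 29/14 ≈ 2.0714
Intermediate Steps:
H = 2 (H = -1*(-2) = 2)
H + g(2)/(45 - 17) = 2 + 2/(45 - 17) = 2 + 2/28 = 2 + (1/28)*2 = 2 + 1/14 = 29/14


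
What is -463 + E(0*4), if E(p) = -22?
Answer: -485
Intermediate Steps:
-463 + E(0*4) = -463 - 22 = -485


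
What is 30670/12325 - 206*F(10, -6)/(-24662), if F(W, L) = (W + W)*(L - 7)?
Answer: 9625654/30395915 ≈ 0.31668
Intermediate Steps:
F(W, L) = 2*W*(-7 + L) (F(W, L) = (2*W)*(-7 + L) = 2*W*(-7 + L))
30670/12325 - 206*F(10, -6)/(-24662) = 30670/12325 - 412*10*(-7 - 6)/(-24662) = 30670*(1/12325) - 412*10*(-13)*(-1/24662) = 6134/2465 - 206*(-260)*(-1/24662) = 6134/2465 + 53560*(-1/24662) = 6134/2465 - 26780/12331 = 9625654/30395915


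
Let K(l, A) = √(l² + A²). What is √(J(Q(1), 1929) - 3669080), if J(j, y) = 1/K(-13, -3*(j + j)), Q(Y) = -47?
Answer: √(-23302232597520920 + 79693*√79693)/79693 ≈ 1915.5*I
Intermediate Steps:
K(l, A) = √(A² + l²)
J(j, y) = (169 + 36*j²)^(-½) (J(j, y) = 1/(√((-3*(j + j))² + (-13)²)) = 1/(√((-6*j)² + 169)) = 1/(√(36*j² + 169)) = 1/(√(169 + 36*j²)) = (169 + 36*j²)^(-½))
√(J(Q(1), 1929) - 3669080) = √((169 + 36*(-47)²)^(-½) - 3669080) = √((169 + 36*2209)^(-½) - 3669080) = √((169 + 79524)^(-½) - 3669080) = √(79693^(-½) - 3669080) = √(√79693/79693 - 3669080) = √(-3669080 + √79693/79693)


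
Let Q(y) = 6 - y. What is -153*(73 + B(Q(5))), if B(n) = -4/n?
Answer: -10557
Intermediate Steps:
-153*(73 + B(Q(5))) = -153*(73 - 4/(6 - 1*5)) = -153*(73 - 4/(6 - 5)) = -153*(73 - 4/1) = -153*(73 - 4*1) = -153*(73 - 4) = -153*69 = -10557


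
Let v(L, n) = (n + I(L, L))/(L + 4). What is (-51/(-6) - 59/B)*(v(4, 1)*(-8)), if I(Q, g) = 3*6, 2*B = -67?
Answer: -26125/134 ≈ -194.96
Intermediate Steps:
B = -67/2 (B = (½)*(-67) = -67/2 ≈ -33.500)
I(Q, g) = 18
v(L, n) = (18 + n)/(4 + L) (v(L, n) = (n + 18)/(L + 4) = (18 + n)/(4 + L))
(-51/(-6) - 59/B)*(v(4, 1)*(-8)) = (-51/(-6) - 59/(-67/2))*(((18 + 1)/(4 + 4))*(-8)) = (-51*(-⅙) - 59*(-2/67))*((19/8)*(-8)) = (17/2 + 118/67)*(((⅛)*19)*(-8)) = 1375*((19/8)*(-8))/134 = (1375/134)*(-19) = -26125/134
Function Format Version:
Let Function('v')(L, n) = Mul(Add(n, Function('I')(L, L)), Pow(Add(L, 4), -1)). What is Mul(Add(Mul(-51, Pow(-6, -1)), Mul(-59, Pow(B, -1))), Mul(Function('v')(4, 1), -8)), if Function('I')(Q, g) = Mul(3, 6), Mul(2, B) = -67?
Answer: Rational(-26125, 134) ≈ -194.96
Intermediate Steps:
B = Rational(-67, 2) (B = Mul(Rational(1, 2), -67) = Rational(-67, 2) ≈ -33.500)
Function('I')(Q, g) = 18
Function('v')(L, n) = Mul(Pow(Add(4, L), -1), Add(18, n)) (Function('v')(L, n) = Mul(Add(n, 18), Pow(Add(L, 4), -1)) = Mul(Add(18, n), Pow(Add(4, L), -1)) = Mul(Pow(Add(4, L), -1), Add(18, n)))
Mul(Add(Mul(-51, Pow(-6, -1)), Mul(-59, Pow(B, -1))), Mul(Function('v')(4, 1), -8)) = Mul(Add(Mul(-51, Pow(-6, -1)), Mul(-59, Pow(Rational(-67, 2), -1))), Mul(Mul(Pow(Add(4, 4), -1), Add(18, 1)), -8)) = Mul(Add(Mul(-51, Rational(-1, 6)), Mul(-59, Rational(-2, 67))), Mul(Mul(Pow(8, -1), 19), -8)) = Mul(Add(Rational(17, 2), Rational(118, 67)), Mul(Mul(Rational(1, 8), 19), -8)) = Mul(Rational(1375, 134), Mul(Rational(19, 8), -8)) = Mul(Rational(1375, 134), -19) = Rational(-26125, 134)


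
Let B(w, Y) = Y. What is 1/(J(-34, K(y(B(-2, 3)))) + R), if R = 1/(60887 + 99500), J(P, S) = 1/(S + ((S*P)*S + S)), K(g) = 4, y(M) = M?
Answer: -85967432/159851 ≈ -537.80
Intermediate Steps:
J(P, S) = 1/(2*S + P*S**2) (J(P, S) = 1/(S + ((P*S)*S + S)) = 1/(S + (P*S**2 + S)) = 1/(S + (S + P*S**2)) = 1/(2*S + P*S**2))
R = 1/160387 ≈ 6.2349e-6
1/(J(-34, K(y(B(-2, 3)))) + R) = 1/(1/(4*(2 - 34*4)) + 1/160387) = 1/(1/(4*(2 - 136)) + 1/160387) = 1/((1/4)/(-134) + 1/160387) = 1/((1/4)*(-1/134) + 1/160387) = 1/(-1/536 + 1/160387) = 1/(-159851/85967432) = -85967432/159851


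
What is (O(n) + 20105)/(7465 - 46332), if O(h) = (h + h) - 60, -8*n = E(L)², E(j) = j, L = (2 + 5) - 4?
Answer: -80171/155468 ≈ -0.51568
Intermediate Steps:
L = 3 (L = 7 - 4 = 3)
n = -9/8 (n = -⅛*3² = -⅛*9 = -9/8 ≈ -1.1250)
O(h) = -60 + 2*h (O(h) = 2*h - 60 = -60 + 2*h)
(O(n) + 20105)/(7465 - 46332) = ((-60 + 2*(-9/8)) + 20105)/(7465 - 46332) = ((-60 - 9/4) + 20105)/(-38867) = (-249/4 + 20105)*(-1/38867) = (80171/4)*(-1/38867) = -80171/155468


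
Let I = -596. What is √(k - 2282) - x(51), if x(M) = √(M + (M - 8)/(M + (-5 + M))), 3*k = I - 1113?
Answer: -√484030/97 + I*√25665/3 ≈ -7.1724 + 53.401*I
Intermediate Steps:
k = -1709/3 (k = (-596 - 1113)/3 = (⅓)*(-1709) = -1709/3 ≈ -569.67)
x(M) = √(M + (-8 + M)/(-5 + 2*M))
√(k - 2282) - x(51) = √(-1709/3 - 2282) - √((-8 + 51 + 51*(-5 + 2*51))/(-5 + 2*51)) = √(-8555/3) - √((-8 + 51 + 51*(-5 + 102))/(-5 + 102)) = I*√25665/3 - √((-8 + 51 + 51*97)/97) = I*√25665/3 - √((-8 + 51 + 4947)/97) = I*√25665/3 - √((1/97)*4990) = I*√25665/3 - √(4990/97) = I*√25665/3 - √484030/97 = -√484030/97 + I*√25665/3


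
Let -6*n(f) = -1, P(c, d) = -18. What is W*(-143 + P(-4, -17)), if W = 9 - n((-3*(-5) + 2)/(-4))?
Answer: -8533/6 ≈ -1422.2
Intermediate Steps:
n(f) = ⅙ (n(f) = -⅙*(-1) = ⅙)
W = 53/6 (W = 9 - 1*⅙ = 9 - ⅙ = 53/6 ≈ 8.8333)
W*(-143 + P(-4, -17)) = 53*(-143 - 18)/6 = (53/6)*(-161) = -8533/6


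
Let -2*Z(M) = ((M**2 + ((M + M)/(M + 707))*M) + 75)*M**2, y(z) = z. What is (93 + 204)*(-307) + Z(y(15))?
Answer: -90249363/722 ≈ -1.2500e+5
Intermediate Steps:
Z(M) = -M**2*(75 + M**2 + 2*M**2/(707 + M))/2 (Z(M) = -((M**2 + ((M + M)/(M + 707))*M) + 75)*M**2/2 = -((M**2 + ((2*M)/(707 + M))*M) + 75)*M**2/2 = -((M**2 + (2*M/(707 + M))*M) + 75)*M**2/2 = -((M**2 + 2*M**2/(707 + M)) + 75)*M**2/2 = -(75 + M**2 + 2*M**2/(707 + M))*M**2/2 = -M**2*(75 + M**2 + 2*M**2/(707 + M))/2)
(93 + 204)*(-307) + Z(y(15)) = (93 + 204)*(-307) + (1/2)*15**2*(-53025 - 1*15**3 - 709*15**2 - 75*15)/(707 + 15) = 297*(-307) + (1/2)*225*(-53025 - 1*3375 - 709*225 - 1125)/722 = -91179 + (1/2)*225*(1/722)*(-53025 - 3375 - 159525 - 1125) = -91179 + (1/2)*225*(1/722)*(-217050) = -91179 - 24418125/722 = -90249363/722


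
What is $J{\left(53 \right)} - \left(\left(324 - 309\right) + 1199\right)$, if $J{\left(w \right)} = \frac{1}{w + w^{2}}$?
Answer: $- \frac{3474467}{2862} \approx -1214.0$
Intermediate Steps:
$J{\left(53 \right)} - \left(\left(324 - 309\right) + 1199\right) = \frac{1}{53 \left(1 + 53\right)} - \left(\left(324 - 309\right) + 1199\right) = \frac{1}{53 \cdot 54} - \left(15 + 1199\right) = \frac{1}{53} \cdot \frac{1}{54} - 1214 = \frac{1}{2862} - 1214 = - \frac{3474467}{2862}$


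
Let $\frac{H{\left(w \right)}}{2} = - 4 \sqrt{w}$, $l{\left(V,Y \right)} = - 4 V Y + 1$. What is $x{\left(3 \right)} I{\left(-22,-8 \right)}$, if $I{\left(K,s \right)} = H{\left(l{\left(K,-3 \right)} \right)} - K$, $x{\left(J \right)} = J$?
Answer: $66 - 24 i \sqrt{263} \approx 66.0 - 389.21 i$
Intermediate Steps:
$l{\left(V,Y \right)} = 1 - 4 V Y$ ($l{\left(V,Y \right)} = - 4 V Y + 1 = 1 - 4 V Y$)
$H{\left(w \right)} = - 8 \sqrt{w}$ ($H{\left(w \right)} = 2 \left(- 4 \sqrt{w}\right) = - 8 \sqrt{w}$)
$I{\left(K,s \right)} = - K - 8 \sqrt{1 + 12 K}$ ($I{\left(K,s \right)} = - 8 \sqrt{1 - 4 K \left(-3\right)} - K = - 8 \sqrt{1 + 12 K} - K = - K - 8 \sqrt{1 + 12 K}$)
$x{\left(3 \right)} I{\left(-22,-8 \right)} = 3 \left(\left(-1\right) \left(-22\right) - 8 \sqrt{1 + 12 \left(-22\right)}\right) = 3 \left(22 - 8 \sqrt{1 - 264}\right) = 3 \left(22 - 8 \sqrt{-263}\right) = 3 \left(22 - 8 i \sqrt{263}\right) = 66 - 24 i \sqrt{263}$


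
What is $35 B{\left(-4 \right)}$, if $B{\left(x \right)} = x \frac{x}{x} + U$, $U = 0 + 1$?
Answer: $-105$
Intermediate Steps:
$U = 1$
$B{\left(x \right)} = 1 + x$ ($B{\left(x \right)} = x \frac{x}{x} + 1 = x 1 + 1 = x + 1 = 1 + x$)
$35 B{\left(-4 \right)} = 35 \left(1 - 4\right) = 35 \left(-3\right) = -105$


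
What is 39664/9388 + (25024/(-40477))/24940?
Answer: 147207461364/34842470645 ≈ 4.2249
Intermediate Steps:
39664/9388 + (25024/(-40477))/24940 = 39664*(1/9388) + (25024*(-1/40477))*(1/24940) = 9916/2347 - 1472/2381*1/24940 = 9916/2347 - 368/14845535 = 147207461364/34842470645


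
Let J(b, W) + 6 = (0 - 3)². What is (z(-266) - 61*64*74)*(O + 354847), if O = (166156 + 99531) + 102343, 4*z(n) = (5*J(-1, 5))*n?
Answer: -419114687199/2 ≈ -2.0956e+11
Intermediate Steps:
J(b, W) = 3 (J(b, W) = -6 + (0 - 3)² = -6 + (-3)² = -6 + 9 = 3)
z(n) = 15*n/4 (z(n) = ((5*3)*n)/4 = (15*n)/4 = 15*n/4)
O = 368030 (O = 265687 + 102343 = 368030)
(z(-266) - 61*64*74)*(O + 354847) = ((15/4)*(-266) - 61*64*74)*(368030 + 354847) = (-1995/2 - 3904*74)*722877 = (-1995/2 - 288896)*722877 = -579787/2*722877 = -419114687199/2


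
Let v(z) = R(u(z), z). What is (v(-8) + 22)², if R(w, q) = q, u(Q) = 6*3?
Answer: 196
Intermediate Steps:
u(Q) = 18
v(z) = z
(v(-8) + 22)² = (-8 + 22)² = 14² = 196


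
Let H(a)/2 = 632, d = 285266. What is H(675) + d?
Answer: 286530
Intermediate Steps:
H(a) = 1264 (H(a) = 2*632 = 1264)
H(675) + d = 1264 + 285266 = 286530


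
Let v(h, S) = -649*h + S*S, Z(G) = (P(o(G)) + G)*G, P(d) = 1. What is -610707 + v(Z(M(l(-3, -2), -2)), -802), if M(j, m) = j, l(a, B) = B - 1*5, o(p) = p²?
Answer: 5239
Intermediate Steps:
l(a, B) = -5 + B (l(a, B) = B - 5 = -5 + B)
Z(G) = G*(1 + G) (Z(G) = (1 + G)*G = G*(1 + G))
v(h, S) = S² - 649*h (v(h, S) = -649*h + S² = S² - 649*h)
-610707 + v(Z(M(l(-3, -2), -2)), -802) = -610707 + ((-802)² - 649*(-5 - 2)*(1 + (-5 - 2))) = -610707 + (643204 - (-4543)*(1 - 7)) = -610707 + (643204 - (-4543)*(-6)) = -610707 + (643204 - 649*42) = -610707 + (643204 - 27258) = -610707 + 615946 = 5239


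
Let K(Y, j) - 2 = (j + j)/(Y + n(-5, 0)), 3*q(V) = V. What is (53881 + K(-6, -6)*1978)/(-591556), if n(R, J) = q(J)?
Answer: -61793/591556 ≈ -0.10446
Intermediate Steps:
q(V) = V/3
n(R, J) = J/3
K(Y, j) = 2 + 2*j/Y (K(Y, j) = 2 + (j + j)/(Y + (⅓)*0) = 2 + (2*j)/(Y + 0) = 2 + (2*j)/Y = 2 + 2*j/Y)
(53881 + K(-6, -6)*1978)/(-591556) = (53881 + (2 + 2*(-6)/(-6))*1978)/(-591556) = (53881 + (2 + 2*(-6)*(-⅙))*1978)*(-1/591556) = (53881 + (2 + 2)*1978)*(-1/591556) = (53881 + 4*1978)*(-1/591556) = (53881 + 7912)*(-1/591556) = 61793*(-1/591556) = -61793/591556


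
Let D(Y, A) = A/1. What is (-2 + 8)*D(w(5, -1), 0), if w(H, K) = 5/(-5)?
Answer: 0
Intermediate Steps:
w(H, K) = -1 (w(H, K) = 5*(-1/5) = -1)
D(Y, A) = A (D(Y, A) = A*1 = A)
(-2 + 8)*D(w(5, -1), 0) = (-2 + 8)*0 = 6*0 = 0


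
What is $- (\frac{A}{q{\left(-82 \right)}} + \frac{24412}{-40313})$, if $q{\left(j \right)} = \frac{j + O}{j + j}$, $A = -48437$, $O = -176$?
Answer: $\frac{160119693190}{5200377} \approx 30790.0$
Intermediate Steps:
$q{\left(j \right)} = \frac{-176 + j}{2 j}$ ($q{\left(j \right)} = \frac{j - 176}{j + j} = \frac{-176 + j}{2 j}$)
$- (\frac{A}{q{\left(-82 \right)}} + \frac{24412}{-40313}) = - (- \frac{48437}{\frac{1}{2} \frac{1}{-82} \left(-176 - 82\right)} + \frac{24412}{-40313}) = - (- \frac{48437}{\frac{1}{2} \left(- \frac{1}{82}\right) \left(-258\right)} + 24412 \left(- \frac{1}{40313}\right)) = - (- \frac{48437}{\frac{129}{82}} - \frac{24412}{40313}) = - (\left(-48437\right) \frac{82}{129} - \frac{24412}{40313}) = - (- \frac{3971834}{129} - \frac{24412}{40313}) = \left(-1\right) \left(- \frac{160119693190}{5200377}\right) = \frac{160119693190}{5200377}$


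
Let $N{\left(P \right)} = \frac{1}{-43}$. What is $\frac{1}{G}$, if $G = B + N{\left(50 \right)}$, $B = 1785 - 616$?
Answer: $\frac{43}{50266} \approx 0.00085545$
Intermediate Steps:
$B = 1169$
$N{\left(P \right)} = - \frac{1}{43}$
$G = \frac{50266}{43}$ ($G = 1169 - \frac{1}{43} = \frac{50266}{43} \approx 1169.0$)
$\frac{1}{G} = \frac{1}{\frac{50266}{43}} = \frac{43}{50266}$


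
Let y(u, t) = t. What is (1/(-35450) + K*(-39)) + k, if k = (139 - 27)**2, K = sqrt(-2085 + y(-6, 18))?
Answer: 444684799/35450 - 39*I*sqrt(2067) ≈ 12544.0 - 1773.1*I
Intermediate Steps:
K = I*sqrt(2067) (K = sqrt(-2085 + 18) = sqrt(-2067) = I*sqrt(2067) ≈ 45.464*I)
k = 12544 (k = 112**2 = 12544)
(1/(-35450) + K*(-39)) + k = (1/(-35450) + (I*sqrt(2067))*(-39)) + 12544 = (-1/35450 - 39*I*sqrt(2067)) + 12544 = 444684799/35450 - 39*I*sqrt(2067)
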